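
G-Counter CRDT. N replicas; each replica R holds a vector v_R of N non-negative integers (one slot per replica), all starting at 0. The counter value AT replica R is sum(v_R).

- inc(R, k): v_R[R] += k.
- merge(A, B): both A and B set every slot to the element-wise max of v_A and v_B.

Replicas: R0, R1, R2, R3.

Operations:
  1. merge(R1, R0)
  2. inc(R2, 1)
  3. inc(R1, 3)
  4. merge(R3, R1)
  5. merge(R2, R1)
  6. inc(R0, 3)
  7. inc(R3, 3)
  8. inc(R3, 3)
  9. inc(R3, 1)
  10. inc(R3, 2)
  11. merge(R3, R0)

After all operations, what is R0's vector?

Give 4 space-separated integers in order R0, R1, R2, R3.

Op 1: merge R1<->R0 -> R1=(0,0,0,0) R0=(0,0,0,0)
Op 2: inc R2 by 1 -> R2=(0,0,1,0) value=1
Op 3: inc R1 by 3 -> R1=(0,3,0,0) value=3
Op 4: merge R3<->R1 -> R3=(0,3,0,0) R1=(0,3,0,0)
Op 5: merge R2<->R1 -> R2=(0,3,1,0) R1=(0,3,1,0)
Op 6: inc R0 by 3 -> R0=(3,0,0,0) value=3
Op 7: inc R3 by 3 -> R3=(0,3,0,3) value=6
Op 8: inc R3 by 3 -> R3=(0,3,0,6) value=9
Op 9: inc R3 by 1 -> R3=(0,3,0,7) value=10
Op 10: inc R3 by 2 -> R3=(0,3,0,9) value=12
Op 11: merge R3<->R0 -> R3=(3,3,0,9) R0=(3,3,0,9)

Answer: 3 3 0 9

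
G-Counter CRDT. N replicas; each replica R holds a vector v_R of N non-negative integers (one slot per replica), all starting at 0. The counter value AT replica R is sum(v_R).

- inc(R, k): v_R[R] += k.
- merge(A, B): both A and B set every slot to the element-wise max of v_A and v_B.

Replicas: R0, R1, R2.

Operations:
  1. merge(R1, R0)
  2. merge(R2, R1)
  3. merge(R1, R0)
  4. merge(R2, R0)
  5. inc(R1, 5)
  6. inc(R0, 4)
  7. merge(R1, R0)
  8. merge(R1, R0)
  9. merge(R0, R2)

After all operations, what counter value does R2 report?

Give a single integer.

Op 1: merge R1<->R0 -> R1=(0,0,0) R0=(0,0,0)
Op 2: merge R2<->R1 -> R2=(0,0,0) R1=(0,0,0)
Op 3: merge R1<->R0 -> R1=(0,0,0) R0=(0,0,0)
Op 4: merge R2<->R0 -> R2=(0,0,0) R0=(0,0,0)
Op 5: inc R1 by 5 -> R1=(0,5,0) value=5
Op 6: inc R0 by 4 -> R0=(4,0,0) value=4
Op 7: merge R1<->R0 -> R1=(4,5,0) R0=(4,5,0)
Op 8: merge R1<->R0 -> R1=(4,5,0) R0=(4,5,0)
Op 9: merge R0<->R2 -> R0=(4,5,0) R2=(4,5,0)

Answer: 9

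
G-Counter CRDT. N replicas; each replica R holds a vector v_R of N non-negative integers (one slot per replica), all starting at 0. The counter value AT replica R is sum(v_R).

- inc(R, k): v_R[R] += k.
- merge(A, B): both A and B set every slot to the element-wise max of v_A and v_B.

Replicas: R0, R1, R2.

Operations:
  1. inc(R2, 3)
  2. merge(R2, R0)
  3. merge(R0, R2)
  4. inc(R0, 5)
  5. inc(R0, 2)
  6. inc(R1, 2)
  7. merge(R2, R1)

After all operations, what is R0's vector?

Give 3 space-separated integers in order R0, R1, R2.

Answer: 7 0 3

Derivation:
Op 1: inc R2 by 3 -> R2=(0,0,3) value=3
Op 2: merge R2<->R0 -> R2=(0,0,3) R0=(0,0,3)
Op 3: merge R0<->R2 -> R0=(0,0,3) R2=(0,0,3)
Op 4: inc R0 by 5 -> R0=(5,0,3) value=8
Op 5: inc R0 by 2 -> R0=(7,0,3) value=10
Op 6: inc R1 by 2 -> R1=(0,2,0) value=2
Op 7: merge R2<->R1 -> R2=(0,2,3) R1=(0,2,3)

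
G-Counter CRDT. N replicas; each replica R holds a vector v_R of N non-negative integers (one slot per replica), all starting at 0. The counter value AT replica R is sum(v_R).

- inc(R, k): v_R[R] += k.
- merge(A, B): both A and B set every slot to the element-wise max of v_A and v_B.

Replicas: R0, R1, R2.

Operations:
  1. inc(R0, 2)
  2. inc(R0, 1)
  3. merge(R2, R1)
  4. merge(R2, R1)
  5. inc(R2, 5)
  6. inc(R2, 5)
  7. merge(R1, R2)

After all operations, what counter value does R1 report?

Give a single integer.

Op 1: inc R0 by 2 -> R0=(2,0,0) value=2
Op 2: inc R0 by 1 -> R0=(3,0,0) value=3
Op 3: merge R2<->R1 -> R2=(0,0,0) R1=(0,0,0)
Op 4: merge R2<->R1 -> R2=(0,0,0) R1=(0,0,0)
Op 5: inc R2 by 5 -> R2=(0,0,5) value=5
Op 6: inc R2 by 5 -> R2=(0,0,10) value=10
Op 7: merge R1<->R2 -> R1=(0,0,10) R2=(0,0,10)

Answer: 10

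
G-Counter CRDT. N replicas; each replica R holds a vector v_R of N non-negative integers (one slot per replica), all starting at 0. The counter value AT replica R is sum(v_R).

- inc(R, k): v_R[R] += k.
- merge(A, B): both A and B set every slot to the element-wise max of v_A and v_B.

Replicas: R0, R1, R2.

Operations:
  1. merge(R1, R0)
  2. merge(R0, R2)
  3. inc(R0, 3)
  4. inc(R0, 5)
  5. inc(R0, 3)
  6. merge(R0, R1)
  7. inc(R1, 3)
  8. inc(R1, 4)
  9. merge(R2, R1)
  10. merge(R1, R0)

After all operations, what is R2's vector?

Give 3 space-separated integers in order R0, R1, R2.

Answer: 11 7 0

Derivation:
Op 1: merge R1<->R0 -> R1=(0,0,0) R0=(0,0,0)
Op 2: merge R0<->R2 -> R0=(0,0,0) R2=(0,0,0)
Op 3: inc R0 by 3 -> R0=(3,0,0) value=3
Op 4: inc R0 by 5 -> R0=(8,0,0) value=8
Op 5: inc R0 by 3 -> R0=(11,0,0) value=11
Op 6: merge R0<->R1 -> R0=(11,0,0) R1=(11,0,0)
Op 7: inc R1 by 3 -> R1=(11,3,0) value=14
Op 8: inc R1 by 4 -> R1=(11,7,0) value=18
Op 9: merge R2<->R1 -> R2=(11,7,0) R1=(11,7,0)
Op 10: merge R1<->R0 -> R1=(11,7,0) R0=(11,7,0)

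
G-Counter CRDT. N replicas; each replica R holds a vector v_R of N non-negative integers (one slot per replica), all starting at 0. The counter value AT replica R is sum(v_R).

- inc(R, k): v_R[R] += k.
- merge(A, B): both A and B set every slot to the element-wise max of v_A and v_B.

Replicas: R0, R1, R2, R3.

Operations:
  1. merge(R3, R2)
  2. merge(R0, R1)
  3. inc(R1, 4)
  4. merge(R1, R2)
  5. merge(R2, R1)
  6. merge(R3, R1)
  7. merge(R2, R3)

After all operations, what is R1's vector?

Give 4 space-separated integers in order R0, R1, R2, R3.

Op 1: merge R3<->R2 -> R3=(0,0,0,0) R2=(0,0,0,0)
Op 2: merge R0<->R1 -> R0=(0,0,0,0) R1=(0,0,0,0)
Op 3: inc R1 by 4 -> R1=(0,4,0,0) value=4
Op 4: merge R1<->R2 -> R1=(0,4,0,0) R2=(0,4,0,0)
Op 5: merge R2<->R1 -> R2=(0,4,0,0) R1=(0,4,0,0)
Op 6: merge R3<->R1 -> R3=(0,4,0,0) R1=(0,4,0,0)
Op 7: merge R2<->R3 -> R2=(0,4,0,0) R3=(0,4,0,0)

Answer: 0 4 0 0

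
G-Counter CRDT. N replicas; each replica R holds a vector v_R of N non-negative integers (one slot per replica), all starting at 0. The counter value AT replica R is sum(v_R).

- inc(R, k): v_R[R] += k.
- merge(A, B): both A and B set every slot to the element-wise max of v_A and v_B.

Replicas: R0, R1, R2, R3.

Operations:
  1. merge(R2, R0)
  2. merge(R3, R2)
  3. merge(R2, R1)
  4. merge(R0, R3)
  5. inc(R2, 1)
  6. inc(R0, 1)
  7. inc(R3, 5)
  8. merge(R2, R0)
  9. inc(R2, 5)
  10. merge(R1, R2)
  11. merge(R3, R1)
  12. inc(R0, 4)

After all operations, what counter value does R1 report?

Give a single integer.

Op 1: merge R2<->R0 -> R2=(0,0,0,0) R0=(0,0,0,0)
Op 2: merge R3<->R2 -> R3=(0,0,0,0) R2=(0,0,0,0)
Op 3: merge R2<->R1 -> R2=(0,0,0,0) R1=(0,0,0,0)
Op 4: merge R0<->R3 -> R0=(0,0,0,0) R3=(0,0,0,0)
Op 5: inc R2 by 1 -> R2=(0,0,1,0) value=1
Op 6: inc R0 by 1 -> R0=(1,0,0,0) value=1
Op 7: inc R3 by 5 -> R3=(0,0,0,5) value=5
Op 8: merge R2<->R0 -> R2=(1,0,1,0) R0=(1,0,1,0)
Op 9: inc R2 by 5 -> R2=(1,0,6,0) value=7
Op 10: merge R1<->R2 -> R1=(1,0,6,0) R2=(1,0,6,0)
Op 11: merge R3<->R1 -> R3=(1,0,6,5) R1=(1,0,6,5)
Op 12: inc R0 by 4 -> R0=(5,0,1,0) value=6

Answer: 12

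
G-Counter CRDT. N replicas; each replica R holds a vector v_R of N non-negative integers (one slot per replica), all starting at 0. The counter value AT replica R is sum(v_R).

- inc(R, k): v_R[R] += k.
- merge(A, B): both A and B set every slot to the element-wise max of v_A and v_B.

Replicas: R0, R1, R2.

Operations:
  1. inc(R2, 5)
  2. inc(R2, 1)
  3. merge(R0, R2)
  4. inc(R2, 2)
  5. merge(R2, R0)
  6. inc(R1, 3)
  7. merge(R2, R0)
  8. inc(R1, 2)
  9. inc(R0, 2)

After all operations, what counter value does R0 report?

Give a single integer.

Answer: 10

Derivation:
Op 1: inc R2 by 5 -> R2=(0,0,5) value=5
Op 2: inc R2 by 1 -> R2=(0,0,6) value=6
Op 3: merge R0<->R2 -> R0=(0,0,6) R2=(0,0,6)
Op 4: inc R2 by 2 -> R2=(0,0,8) value=8
Op 5: merge R2<->R0 -> R2=(0,0,8) R0=(0,0,8)
Op 6: inc R1 by 3 -> R1=(0,3,0) value=3
Op 7: merge R2<->R0 -> R2=(0,0,8) R0=(0,0,8)
Op 8: inc R1 by 2 -> R1=(0,5,0) value=5
Op 9: inc R0 by 2 -> R0=(2,0,8) value=10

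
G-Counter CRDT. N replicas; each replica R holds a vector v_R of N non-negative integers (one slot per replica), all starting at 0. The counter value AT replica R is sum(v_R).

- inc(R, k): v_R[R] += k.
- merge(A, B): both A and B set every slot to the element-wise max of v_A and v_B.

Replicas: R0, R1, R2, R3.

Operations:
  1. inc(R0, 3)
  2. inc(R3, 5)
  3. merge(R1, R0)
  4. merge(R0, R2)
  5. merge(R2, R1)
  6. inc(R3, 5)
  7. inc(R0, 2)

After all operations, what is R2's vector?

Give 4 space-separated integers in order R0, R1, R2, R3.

Op 1: inc R0 by 3 -> R0=(3,0,0,0) value=3
Op 2: inc R3 by 5 -> R3=(0,0,0,5) value=5
Op 3: merge R1<->R0 -> R1=(3,0,0,0) R0=(3,0,0,0)
Op 4: merge R0<->R2 -> R0=(3,0,0,0) R2=(3,0,0,0)
Op 5: merge R2<->R1 -> R2=(3,0,0,0) R1=(3,0,0,0)
Op 6: inc R3 by 5 -> R3=(0,0,0,10) value=10
Op 7: inc R0 by 2 -> R0=(5,0,0,0) value=5

Answer: 3 0 0 0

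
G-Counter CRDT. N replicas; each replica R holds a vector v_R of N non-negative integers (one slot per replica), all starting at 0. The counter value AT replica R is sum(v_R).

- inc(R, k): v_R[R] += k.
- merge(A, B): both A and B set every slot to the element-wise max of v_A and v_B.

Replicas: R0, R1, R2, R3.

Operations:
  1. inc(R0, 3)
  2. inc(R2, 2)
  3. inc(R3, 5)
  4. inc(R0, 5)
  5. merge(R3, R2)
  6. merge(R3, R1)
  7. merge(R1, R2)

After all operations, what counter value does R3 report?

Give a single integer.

Op 1: inc R0 by 3 -> R0=(3,0,0,0) value=3
Op 2: inc R2 by 2 -> R2=(0,0,2,0) value=2
Op 3: inc R3 by 5 -> R3=(0,0,0,5) value=5
Op 4: inc R0 by 5 -> R0=(8,0,0,0) value=8
Op 5: merge R3<->R2 -> R3=(0,0,2,5) R2=(0,0,2,5)
Op 6: merge R3<->R1 -> R3=(0,0,2,5) R1=(0,0,2,5)
Op 7: merge R1<->R2 -> R1=(0,0,2,5) R2=(0,0,2,5)

Answer: 7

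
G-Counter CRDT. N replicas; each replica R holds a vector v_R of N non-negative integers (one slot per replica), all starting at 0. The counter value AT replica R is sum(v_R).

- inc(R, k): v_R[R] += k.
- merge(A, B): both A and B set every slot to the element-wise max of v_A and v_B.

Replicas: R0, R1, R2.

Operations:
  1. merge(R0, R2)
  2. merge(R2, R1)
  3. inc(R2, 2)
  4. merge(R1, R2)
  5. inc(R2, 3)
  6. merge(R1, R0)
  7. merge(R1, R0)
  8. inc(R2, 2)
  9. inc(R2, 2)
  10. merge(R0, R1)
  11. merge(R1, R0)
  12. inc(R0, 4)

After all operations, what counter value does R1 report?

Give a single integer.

Answer: 2

Derivation:
Op 1: merge R0<->R2 -> R0=(0,0,0) R2=(0,0,0)
Op 2: merge R2<->R1 -> R2=(0,0,0) R1=(0,0,0)
Op 3: inc R2 by 2 -> R2=(0,0,2) value=2
Op 4: merge R1<->R2 -> R1=(0,0,2) R2=(0,0,2)
Op 5: inc R2 by 3 -> R2=(0,0,5) value=5
Op 6: merge R1<->R0 -> R1=(0,0,2) R0=(0,0,2)
Op 7: merge R1<->R0 -> R1=(0,0,2) R0=(0,0,2)
Op 8: inc R2 by 2 -> R2=(0,0,7) value=7
Op 9: inc R2 by 2 -> R2=(0,0,9) value=9
Op 10: merge R0<->R1 -> R0=(0,0,2) R1=(0,0,2)
Op 11: merge R1<->R0 -> R1=(0,0,2) R0=(0,0,2)
Op 12: inc R0 by 4 -> R0=(4,0,2) value=6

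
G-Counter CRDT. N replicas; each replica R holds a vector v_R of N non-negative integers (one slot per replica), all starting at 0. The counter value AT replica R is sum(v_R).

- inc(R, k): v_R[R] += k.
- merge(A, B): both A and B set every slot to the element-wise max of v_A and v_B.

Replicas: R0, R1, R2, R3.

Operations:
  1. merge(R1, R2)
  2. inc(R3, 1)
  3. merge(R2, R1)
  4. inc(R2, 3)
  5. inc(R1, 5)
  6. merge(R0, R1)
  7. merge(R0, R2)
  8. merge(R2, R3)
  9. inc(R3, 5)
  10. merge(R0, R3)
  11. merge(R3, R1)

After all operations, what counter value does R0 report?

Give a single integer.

Op 1: merge R1<->R2 -> R1=(0,0,0,0) R2=(0,0,0,0)
Op 2: inc R3 by 1 -> R3=(0,0,0,1) value=1
Op 3: merge R2<->R1 -> R2=(0,0,0,0) R1=(0,0,0,0)
Op 4: inc R2 by 3 -> R2=(0,0,3,0) value=3
Op 5: inc R1 by 5 -> R1=(0,5,0,0) value=5
Op 6: merge R0<->R1 -> R0=(0,5,0,0) R1=(0,5,0,0)
Op 7: merge R0<->R2 -> R0=(0,5,3,0) R2=(0,5,3,0)
Op 8: merge R2<->R3 -> R2=(0,5,3,1) R3=(0,5,3,1)
Op 9: inc R3 by 5 -> R3=(0,5,3,6) value=14
Op 10: merge R0<->R3 -> R0=(0,5,3,6) R3=(0,5,3,6)
Op 11: merge R3<->R1 -> R3=(0,5,3,6) R1=(0,5,3,6)

Answer: 14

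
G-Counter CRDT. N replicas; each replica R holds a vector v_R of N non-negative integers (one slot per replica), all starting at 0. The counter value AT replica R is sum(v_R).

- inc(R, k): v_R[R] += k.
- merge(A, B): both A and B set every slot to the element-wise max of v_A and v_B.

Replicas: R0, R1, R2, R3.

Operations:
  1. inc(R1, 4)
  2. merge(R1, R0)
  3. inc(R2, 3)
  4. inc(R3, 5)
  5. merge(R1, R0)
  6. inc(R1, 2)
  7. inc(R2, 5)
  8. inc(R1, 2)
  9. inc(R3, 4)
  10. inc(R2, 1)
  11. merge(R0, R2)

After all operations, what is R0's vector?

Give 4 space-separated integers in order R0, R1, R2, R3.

Answer: 0 4 9 0

Derivation:
Op 1: inc R1 by 4 -> R1=(0,4,0,0) value=4
Op 2: merge R1<->R0 -> R1=(0,4,0,0) R0=(0,4,0,0)
Op 3: inc R2 by 3 -> R2=(0,0,3,0) value=3
Op 4: inc R3 by 5 -> R3=(0,0,0,5) value=5
Op 5: merge R1<->R0 -> R1=(0,4,0,0) R0=(0,4,0,0)
Op 6: inc R1 by 2 -> R1=(0,6,0,0) value=6
Op 7: inc R2 by 5 -> R2=(0,0,8,0) value=8
Op 8: inc R1 by 2 -> R1=(0,8,0,0) value=8
Op 9: inc R3 by 4 -> R3=(0,0,0,9) value=9
Op 10: inc R2 by 1 -> R2=(0,0,9,0) value=9
Op 11: merge R0<->R2 -> R0=(0,4,9,0) R2=(0,4,9,0)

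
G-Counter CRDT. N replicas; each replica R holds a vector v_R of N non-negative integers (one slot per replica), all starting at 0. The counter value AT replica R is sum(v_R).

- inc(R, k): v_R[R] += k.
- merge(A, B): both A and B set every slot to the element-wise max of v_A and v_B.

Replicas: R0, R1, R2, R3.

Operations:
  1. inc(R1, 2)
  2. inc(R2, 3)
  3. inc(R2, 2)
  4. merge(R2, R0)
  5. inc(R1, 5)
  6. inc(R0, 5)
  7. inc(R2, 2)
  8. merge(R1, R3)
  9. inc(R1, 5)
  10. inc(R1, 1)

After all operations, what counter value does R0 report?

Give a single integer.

Answer: 10

Derivation:
Op 1: inc R1 by 2 -> R1=(0,2,0,0) value=2
Op 2: inc R2 by 3 -> R2=(0,0,3,0) value=3
Op 3: inc R2 by 2 -> R2=(0,0,5,0) value=5
Op 4: merge R2<->R0 -> R2=(0,0,5,0) R0=(0,0,5,0)
Op 5: inc R1 by 5 -> R1=(0,7,0,0) value=7
Op 6: inc R0 by 5 -> R0=(5,0,5,0) value=10
Op 7: inc R2 by 2 -> R2=(0,0,7,0) value=7
Op 8: merge R1<->R3 -> R1=(0,7,0,0) R3=(0,7,0,0)
Op 9: inc R1 by 5 -> R1=(0,12,0,0) value=12
Op 10: inc R1 by 1 -> R1=(0,13,0,0) value=13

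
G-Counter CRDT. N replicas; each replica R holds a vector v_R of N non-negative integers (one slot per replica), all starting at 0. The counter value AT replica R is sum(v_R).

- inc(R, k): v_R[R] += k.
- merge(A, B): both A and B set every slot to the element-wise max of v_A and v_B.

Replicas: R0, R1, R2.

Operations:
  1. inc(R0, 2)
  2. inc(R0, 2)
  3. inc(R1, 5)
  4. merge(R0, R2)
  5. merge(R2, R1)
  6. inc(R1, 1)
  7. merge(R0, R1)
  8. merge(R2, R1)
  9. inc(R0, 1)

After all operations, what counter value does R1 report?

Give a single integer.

Op 1: inc R0 by 2 -> R0=(2,0,0) value=2
Op 2: inc R0 by 2 -> R0=(4,0,0) value=4
Op 3: inc R1 by 5 -> R1=(0,5,0) value=5
Op 4: merge R0<->R2 -> R0=(4,0,0) R2=(4,0,0)
Op 5: merge R2<->R1 -> R2=(4,5,0) R1=(4,5,0)
Op 6: inc R1 by 1 -> R1=(4,6,0) value=10
Op 7: merge R0<->R1 -> R0=(4,6,0) R1=(4,6,0)
Op 8: merge R2<->R1 -> R2=(4,6,0) R1=(4,6,0)
Op 9: inc R0 by 1 -> R0=(5,6,0) value=11

Answer: 10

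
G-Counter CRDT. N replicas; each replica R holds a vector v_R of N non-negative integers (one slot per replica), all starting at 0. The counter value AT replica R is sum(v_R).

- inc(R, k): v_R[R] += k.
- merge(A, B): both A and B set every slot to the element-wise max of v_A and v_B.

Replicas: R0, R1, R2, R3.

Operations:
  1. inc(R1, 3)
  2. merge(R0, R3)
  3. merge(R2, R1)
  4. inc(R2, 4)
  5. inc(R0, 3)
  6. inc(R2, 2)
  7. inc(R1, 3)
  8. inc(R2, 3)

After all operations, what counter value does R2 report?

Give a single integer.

Answer: 12

Derivation:
Op 1: inc R1 by 3 -> R1=(0,3,0,0) value=3
Op 2: merge R0<->R3 -> R0=(0,0,0,0) R3=(0,0,0,0)
Op 3: merge R2<->R1 -> R2=(0,3,0,0) R1=(0,3,0,0)
Op 4: inc R2 by 4 -> R2=(0,3,4,0) value=7
Op 5: inc R0 by 3 -> R0=(3,0,0,0) value=3
Op 6: inc R2 by 2 -> R2=(0,3,6,0) value=9
Op 7: inc R1 by 3 -> R1=(0,6,0,0) value=6
Op 8: inc R2 by 3 -> R2=(0,3,9,0) value=12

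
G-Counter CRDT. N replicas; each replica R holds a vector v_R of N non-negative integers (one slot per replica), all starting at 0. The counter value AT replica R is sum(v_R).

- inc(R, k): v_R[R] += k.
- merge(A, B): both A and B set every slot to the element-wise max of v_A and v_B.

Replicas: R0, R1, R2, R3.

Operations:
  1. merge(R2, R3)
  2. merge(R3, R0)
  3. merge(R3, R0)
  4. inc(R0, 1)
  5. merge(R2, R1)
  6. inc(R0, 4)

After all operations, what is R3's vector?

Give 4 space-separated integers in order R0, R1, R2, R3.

Answer: 0 0 0 0

Derivation:
Op 1: merge R2<->R3 -> R2=(0,0,0,0) R3=(0,0,0,0)
Op 2: merge R3<->R0 -> R3=(0,0,0,0) R0=(0,0,0,0)
Op 3: merge R3<->R0 -> R3=(0,0,0,0) R0=(0,0,0,0)
Op 4: inc R0 by 1 -> R0=(1,0,0,0) value=1
Op 5: merge R2<->R1 -> R2=(0,0,0,0) R1=(0,0,0,0)
Op 6: inc R0 by 4 -> R0=(5,0,0,0) value=5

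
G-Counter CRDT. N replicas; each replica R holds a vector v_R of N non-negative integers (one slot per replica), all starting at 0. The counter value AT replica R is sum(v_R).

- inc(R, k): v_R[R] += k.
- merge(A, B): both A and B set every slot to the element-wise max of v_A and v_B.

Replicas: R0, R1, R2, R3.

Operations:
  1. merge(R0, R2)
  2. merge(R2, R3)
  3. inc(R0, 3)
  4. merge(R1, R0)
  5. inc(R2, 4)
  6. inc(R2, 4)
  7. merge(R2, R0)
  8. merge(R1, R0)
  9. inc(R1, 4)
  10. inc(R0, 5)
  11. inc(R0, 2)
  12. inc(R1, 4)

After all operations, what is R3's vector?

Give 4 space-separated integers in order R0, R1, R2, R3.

Op 1: merge R0<->R2 -> R0=(0,0,0,0) R2=(0,0,0,0)
Op 2: merge R2<->R3 -> R2=(0,0,0,0) R3=(0,0,0,0)
Op 3: inc R0 by 3 -> R0=(3,0,0,0) value=3
Op 4: merge R1<->R0 -> R1=(3,0,0,0) R0=(3,0,0,0)
Op 5: inc R2 by 4 -> R2=(0,0,4,0) value=4
Op 6: inc R2 by 4 -> R2=(0,0,8,0) value=8
Op 7: merge R2<->R0 -> R2=(3,0,8,0) R0=(3,0,8,0)
Op 8: merge R1<->R0 -> R1=(3,0,8,0) R0=(3,0,8,0)
Op 9: inc R1 by 4 -> R1=(3,4,8,0) value=15
Op 10: inc R0 by 5 -> R0=(8,0,8,0) value=16
Op 11: inc R0 by 2 -> R0=(10,0,8,0) value=18
Op 12: inc R1 by 4 -> R1=(3,8,8,0) value=19

Answer: 0 0 0 0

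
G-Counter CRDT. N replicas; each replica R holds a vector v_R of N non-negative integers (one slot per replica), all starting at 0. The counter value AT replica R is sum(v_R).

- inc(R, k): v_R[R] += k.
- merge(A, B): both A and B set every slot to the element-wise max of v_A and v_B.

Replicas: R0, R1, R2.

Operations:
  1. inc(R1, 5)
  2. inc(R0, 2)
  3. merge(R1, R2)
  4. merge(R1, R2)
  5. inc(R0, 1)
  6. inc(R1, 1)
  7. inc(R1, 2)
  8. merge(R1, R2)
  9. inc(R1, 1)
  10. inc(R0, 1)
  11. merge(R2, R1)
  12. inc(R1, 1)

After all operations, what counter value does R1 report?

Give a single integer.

Op 1: inc R1 by 5 -> R1=(0,5,0) value=5
Op 2: inc R0 by 2 -> R0=(2,0,0) value=2
Op 3: merge R1<->R2 -> R1=(0,5,0) R2=(0,5,0)
Op 4: merge R1<->R2 -> R1=(0,5,0) R2=(0,5,0)
Op 5: inc R0 by 1 -> R0=(3,0,0) value=3
Op 6: inc R1 by 1 -> R1=(0,6,0) value=6
Op 7: inc R1 by 2 -> R1=(0,8,0) value=8
Op 8: merge R1<->R2 -> R1=(0,8,0) R2=(0,8,0)
Op 9: inc R1 by 1 -> R1=(0,9,0) value=9
Op 10: inc R0 by 1 -> R0=(4,0,0) value=4
Op 11: merge R2<->R1 -> R2=(0,9,0) R1=(0,9,0)
Op 12: inc R1 by 1 -> R1=(0,10,0) value=10

Answer: 10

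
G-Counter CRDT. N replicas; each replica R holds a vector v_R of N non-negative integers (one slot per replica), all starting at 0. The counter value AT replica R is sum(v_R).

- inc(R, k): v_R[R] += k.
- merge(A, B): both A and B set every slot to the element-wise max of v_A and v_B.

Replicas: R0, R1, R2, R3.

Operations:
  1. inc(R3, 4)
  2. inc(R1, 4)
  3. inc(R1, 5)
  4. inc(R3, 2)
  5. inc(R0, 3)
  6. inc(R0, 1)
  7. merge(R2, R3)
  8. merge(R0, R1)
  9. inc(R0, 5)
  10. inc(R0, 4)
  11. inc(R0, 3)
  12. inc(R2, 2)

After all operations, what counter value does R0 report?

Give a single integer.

Answer: 25

Derivation:
Op 1: inc R3 by 4 -> R3=(0,0,0,4) value=4
Op 2: inc R1 by 4 -> R1=(0,4,0,0) value=4
Op 3: inc R1 by 5 -> R1=(0,9,0,0) value=9
Op 4: inc R3 by 2 -> R3=(0,0,0,6) value=6
Op 5: inc R0 by 3 -> R0=(3,0,0,0) value=3
Op 6: inc R0 by 1 -> R0=(4,0,0,0) value=4
Op 7: merge R2<->R3 -> R2=(0,0,0,6) R3=(0,0,0,6)
Op 8: merge R0<->R1 -> R0=(4,9,0,0) R1=(4,9,0,0)
Op 9: inc R0 by 5 -> R0=(9,9,0,0) value=18
Op 10: inc R0 by 4 -> R0=(13,9,0,0) value=22
Op 11: inc R0 by 3 -> R0=(16,9,0,0) value=25
Op 12: inc R2 by 2 -> R2=(0,0,2,6) value=8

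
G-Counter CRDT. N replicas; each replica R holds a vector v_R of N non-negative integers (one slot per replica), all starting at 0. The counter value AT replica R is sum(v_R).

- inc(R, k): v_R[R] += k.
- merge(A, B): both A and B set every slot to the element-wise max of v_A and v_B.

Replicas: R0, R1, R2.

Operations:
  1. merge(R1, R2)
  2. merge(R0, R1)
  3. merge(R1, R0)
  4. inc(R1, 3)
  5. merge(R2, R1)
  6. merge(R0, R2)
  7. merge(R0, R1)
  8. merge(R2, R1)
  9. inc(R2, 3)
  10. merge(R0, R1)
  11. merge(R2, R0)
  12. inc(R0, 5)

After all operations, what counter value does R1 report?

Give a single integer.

Answer: 3

Derivation:
Op 1: merge R1<->R2 -> R1=(0,0,0) R2=(0,0,0)
Op 2: merge R0<->R1 -> R0=(0,0,0) R1=(0,0,0)
Op 3: merge R1<->R0 -> R1=(0,0,0) R0=(0,0,0)
Op 4: inc R1 by 3 -> R1=(0,3,0) value=3
Op 5: merge R2<->R1 -> R2=(0,3,0) R1=(0,3,0)
Op 6: merge R0<->R2 -> R0=(0,3,0) R2=(0,3,0)
Op 7: merge R0<->R1 -> R0=(0,3,0) R1=(0,3,0)
Op 8: merge R2<->R1 -> R2=(0,3,0) R1=(0,3,0)
Op 9: inc R2 by 3 -> R2=(0,3,3) value=6
Op 10: merge R0<->R1 -> R0=(0,3,0) R1=(0,3,0)
Op 11: merge R2<->R0 -> R2=(0,3,3) R0=(0,3,3)
Op 12: inc R0 by 5 -> R0=(5,3,3) value=11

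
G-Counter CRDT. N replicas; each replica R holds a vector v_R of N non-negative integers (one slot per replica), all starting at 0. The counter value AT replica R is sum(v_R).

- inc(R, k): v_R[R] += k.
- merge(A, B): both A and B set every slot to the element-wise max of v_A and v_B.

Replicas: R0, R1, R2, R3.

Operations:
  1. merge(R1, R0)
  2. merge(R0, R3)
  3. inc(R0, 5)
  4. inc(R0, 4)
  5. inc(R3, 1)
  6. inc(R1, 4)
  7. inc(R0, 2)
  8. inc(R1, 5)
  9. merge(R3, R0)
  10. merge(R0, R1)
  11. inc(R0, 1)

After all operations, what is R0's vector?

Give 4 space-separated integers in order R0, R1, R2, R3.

Op 1: merge R1<->R0 -> R1=(0,0,0,0) R0=(0,0,0,0)
Op 2: merge R0<->R3 -> R0=(0,0,0,0) R3=(0,0,0,0)
Op 3: inc R0 by 5 -> R0=(5,0,0,0) value=5
Op 4: inc R0 by 4 -> R0=(9,0,0,0) value=9
Op 5: inc R3 by 1 -> R3=(0,0,0,1) value=1
Op 6: inc R1 by 4 -> R1=(0,4,0,0) value=4
Op 7: inc R0 by 2 -> R0=(11,0,0,0) value=11
Op 8: inc R1 by 5 -> R1=(0,9,0,0) value=9
Op 9: merge R3<->R0 -> R3=(11,0,0,1) R0=(11,0,0,1)
Op 10: merge R0<->R1 -> R0=(11,9,0,1) R1=(11,9,0,1)
Op 11: inc R0 by 1 -> R0=(12,9,0,1) value=22

Answer: 12 9 0 1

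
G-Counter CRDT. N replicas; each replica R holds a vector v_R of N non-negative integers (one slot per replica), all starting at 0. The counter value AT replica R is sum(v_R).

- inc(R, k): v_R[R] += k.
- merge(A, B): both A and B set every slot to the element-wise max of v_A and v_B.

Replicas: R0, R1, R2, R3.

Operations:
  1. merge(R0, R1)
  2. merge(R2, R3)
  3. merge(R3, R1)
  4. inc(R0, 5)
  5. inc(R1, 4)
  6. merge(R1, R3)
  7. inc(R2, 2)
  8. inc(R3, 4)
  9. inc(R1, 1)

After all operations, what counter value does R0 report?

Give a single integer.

Answer: 5

Derivation:
Op 1: merge R0<->R1 -> R0=(0,0,0,0) R1=(0,0,0,0)
Op 2: merge R2<->R3 -> R2=(0,0,0,0) R3=(0,0,0,0)
Op 3: merge R3<->R1 -> R3=(0,0,0,0) R1=(0,0,0,0)
Op 4: inc R0 by 5 -> R0=(5,0,0,0) value=5
Op 5: inc R1 by 4 -> R1=(0,4,0,0) value=4
Op 6: merge R1<->R3 -> R1=(0,4,0,0) R3=(0,4,0,0)
Op 7: inc R2 by 2 -> R2=(0,0,2,0) value=2
Op 8: inc R3 by 4 -> R3=(0,4,0,4) value=8
Op 9: inc R1 by 1 -> R1=(0,5,0,0) value=5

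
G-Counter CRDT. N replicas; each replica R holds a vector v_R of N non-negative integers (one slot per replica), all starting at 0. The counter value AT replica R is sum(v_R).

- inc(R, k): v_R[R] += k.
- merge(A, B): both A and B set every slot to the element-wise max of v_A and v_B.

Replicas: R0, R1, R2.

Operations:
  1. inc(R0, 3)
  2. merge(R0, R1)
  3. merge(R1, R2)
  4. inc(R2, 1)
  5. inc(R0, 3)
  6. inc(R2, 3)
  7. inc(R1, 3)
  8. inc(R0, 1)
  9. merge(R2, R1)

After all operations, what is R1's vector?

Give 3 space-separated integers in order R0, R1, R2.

Op 1: inc R0 by 3 -> R0=(3,0,0) value=3
Op 2: merge R0<->R1 -> R0=(3,0,0) R1=(3,0,0)
Op 3: merge R1<->R2 -> R1=(3,0,0) R2=(3,0,0)
Op 4: inc R2 by 1 -> R2=(3,0,1) value=4
Op 5: inc R0 by 3 -> R0=(6,0,0) value=6
Op 6: inc R2 by 3 -> R2=(3,0,4) value=7
Op 7: inc R1 by 3 -> R1=(3,3,0) value=6
Op 8: inc R0 by 1 -> R0=(7,0,0) value=7
Op 9: merge R2<->R1 -> R2=(3,3,4) R1=(3,3,4)

Answer: 3 3 4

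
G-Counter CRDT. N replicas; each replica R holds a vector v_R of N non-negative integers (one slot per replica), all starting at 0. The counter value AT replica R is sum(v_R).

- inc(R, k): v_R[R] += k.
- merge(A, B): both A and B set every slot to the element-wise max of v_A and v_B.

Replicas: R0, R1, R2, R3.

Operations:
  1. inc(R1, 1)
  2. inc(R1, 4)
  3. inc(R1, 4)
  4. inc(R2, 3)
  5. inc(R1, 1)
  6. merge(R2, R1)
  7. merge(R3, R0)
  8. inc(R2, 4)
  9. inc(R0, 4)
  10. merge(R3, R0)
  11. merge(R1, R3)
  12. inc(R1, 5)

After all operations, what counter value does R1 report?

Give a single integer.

Answer: 22

Derivation:
Op 1: inc R1 by 1 -> R1=(0,1,0,0) value=1
Op 2: inc R1 by 4 -> R1=(0,5,0,0) value=5
Op 3: inc R1 by 4 -> R1=(0,9,0,0) value=9
Op 4: inc R2 by 3 -> R2=(0,0,3,0) value=3
Op 5: inc R1 by 1 -> R1=(0,10,0,0) value=10
Op 6: merge R2<->R1 -> R2=(0,10,3,0) R1=(0,10,3,0)
Op 7: merge R3<->R0 -> R3=(0,0,0,0) R0=(0,0,0,0)
Op 8: inc R2 by 4 -> R2=(0,10,7,0) value=17
Op 9: inc R0 by 4 -> R0=(4,0,0,0) value=4
Op 10: merge R3<->R0 -> R3=(4,0,0,0) R0=(4,0,0,0)
Op 11: merge R1<->R3 -> R1=(4,10,3,0) R3=(4,10,3,0)
Op 12: inc R1 by 5 -> R1=(4,15,3,0) value=22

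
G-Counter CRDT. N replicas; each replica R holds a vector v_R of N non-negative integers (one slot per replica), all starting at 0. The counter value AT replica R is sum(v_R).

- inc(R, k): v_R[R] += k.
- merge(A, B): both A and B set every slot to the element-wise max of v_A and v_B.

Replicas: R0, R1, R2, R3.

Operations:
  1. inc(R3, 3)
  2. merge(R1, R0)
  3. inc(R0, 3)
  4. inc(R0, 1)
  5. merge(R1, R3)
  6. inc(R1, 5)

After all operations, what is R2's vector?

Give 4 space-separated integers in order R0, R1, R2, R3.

Op 1: inc R3 by 3 -> R3=(0,0,0,3) value=3
Op 2: merge R1<->R0 -> R1=(0,0,0,0) R0=(0,0,0,0)
Op 3: inc R0 by 3 -> R0=(3,0,0,0) value=3
Op 4: inc R0 by 1 -> R0=(4,0,0,0) value=4
Op 5: merge R1<->R3 -> R1=(0,0,0,3) R3=(0,0,0,3)
Op 6: inc R1 by 5 -> R1=(0,5,0,3) value=8

Answer: 0 0 0 0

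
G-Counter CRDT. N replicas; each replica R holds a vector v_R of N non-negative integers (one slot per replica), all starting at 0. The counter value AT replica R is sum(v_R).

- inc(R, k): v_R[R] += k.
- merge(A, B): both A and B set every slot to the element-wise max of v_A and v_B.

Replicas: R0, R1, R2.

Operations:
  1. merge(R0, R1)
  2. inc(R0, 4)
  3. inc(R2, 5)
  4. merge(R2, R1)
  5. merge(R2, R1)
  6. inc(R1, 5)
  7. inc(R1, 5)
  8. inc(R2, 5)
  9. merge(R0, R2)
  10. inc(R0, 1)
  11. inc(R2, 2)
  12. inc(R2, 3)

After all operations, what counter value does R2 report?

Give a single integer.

Op 1: merge R0<->R1 -> R0=(0,0,0) R1=(0,0,0)
Op 2: inc R0 by 4 -> R0=(4,0,0) value=4
Op 3: inc R2 by 5 -> R2=(0,0,5) value=5
Op 4: merge R2<->R1 -> R2=(0,0,5) R1=(0,0,5)
Op 5: merge R2<->R1 -> R2=(0,0,5) R1=(0,0,5)
Op 6: inc R1 by 5 -> R1=(0,5,5) value=10
Op 7: inc R1 by 5 -> R1=(0,10,5) value=15
Op 8: inc R2 by 5 -> R2=(0,0,10) value=10
Op 9: merge R0<->R2 -> R0=(4,0,10) R2=(4,0,10)
Op 10: inc R0 by 1 -> R0=(5,0,10) value=15
Op 11: inc R2 by 2 -> R2=(4,0,12) value=16
Op 12: inc R2 by 3 -> R2=(4,0,15) value=19

Answer: 19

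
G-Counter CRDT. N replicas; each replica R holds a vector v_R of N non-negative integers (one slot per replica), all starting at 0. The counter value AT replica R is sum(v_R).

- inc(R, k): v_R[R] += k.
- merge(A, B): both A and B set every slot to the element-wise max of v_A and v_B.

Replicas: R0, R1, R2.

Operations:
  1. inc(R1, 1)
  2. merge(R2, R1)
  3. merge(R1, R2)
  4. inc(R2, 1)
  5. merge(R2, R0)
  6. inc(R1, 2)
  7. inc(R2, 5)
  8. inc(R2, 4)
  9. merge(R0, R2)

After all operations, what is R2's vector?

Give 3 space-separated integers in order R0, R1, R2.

Op 1: inc R1 by 1 -> R1=(0,1,0) value=1
Op 2: merge R2<->R1 -> R2=(0,1,0) R1=(0,1,0)
Op 3: merge R1<->R2 -> R1=(0,1,0) R2=(0,1,0)
Op 4: inc R2 by 1 -> R2=(0,1,1) value=2
Op 5: merge R2<->R0 -> R2=(0,1,1) R0=(0,1,1)
Op 6: inc R1 by 2 -> R1=(0,3,0) value=3
Op 7: inc R2 by 5 -> R2=(0,1,6) value=7
Op 8: inc R2 by 4 -> R2=(0,1,10) value=11
Op 9: merge R0<->R2 -> R0=(0,1,10) R2=(0,1,10)

Answer: 0 1 10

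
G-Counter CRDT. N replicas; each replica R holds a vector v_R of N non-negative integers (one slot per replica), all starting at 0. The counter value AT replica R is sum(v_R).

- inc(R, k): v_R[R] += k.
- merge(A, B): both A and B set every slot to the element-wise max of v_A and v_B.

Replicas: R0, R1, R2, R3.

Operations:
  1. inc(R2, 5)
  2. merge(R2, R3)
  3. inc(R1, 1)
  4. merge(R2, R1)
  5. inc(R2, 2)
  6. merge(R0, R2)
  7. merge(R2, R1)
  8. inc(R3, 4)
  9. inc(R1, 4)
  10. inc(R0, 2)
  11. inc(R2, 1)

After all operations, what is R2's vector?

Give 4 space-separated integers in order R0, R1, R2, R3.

Answer: 0 1 8 0

Derivation:
Op 1: inc R2 by 5 -> R2=(0,0,5,0) value=5
Op 2: merge R2<->R3 -> R2=(0,0,5,0) R3=(0,0,5,0)
Op 3: inc R1 by 1 -> R1=(0,1,0,0) value=1
Op 4: merge R2<->R1 -> R2=(0,1,5,0) R1=(0,1,5,0)
Op 5: inc R2 by 2 -> R2=(0,1,7,0) value=8
Op 6: merge R0<->R2 -> R0=(0,1,7,0) R2=(0,1,7,0)
Op 7: merge R2<->R1 -> R2=(0,1,7,0) R1=(0,1,7,0)
Op 8: inc R3 by 4 -> R3=(0,0,5,4) value=9
Op 9: inc R1 by 4 -> R1=(0,5,7,0) value=12
Op 10: inc R0 by 2 -> R0=(2,1,7,0) value=10
Op 11: inc R2 by 1 -> R2=(0,1,8,0) value=9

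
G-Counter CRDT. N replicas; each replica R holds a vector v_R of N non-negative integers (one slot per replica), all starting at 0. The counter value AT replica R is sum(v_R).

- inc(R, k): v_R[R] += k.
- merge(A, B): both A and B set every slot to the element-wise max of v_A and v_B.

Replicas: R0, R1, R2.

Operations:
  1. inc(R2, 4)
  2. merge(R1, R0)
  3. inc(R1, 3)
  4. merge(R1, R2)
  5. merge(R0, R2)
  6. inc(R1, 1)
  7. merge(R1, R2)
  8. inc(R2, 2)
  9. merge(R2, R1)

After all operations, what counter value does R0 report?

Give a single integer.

Answer: 7

Derivation:
Op 1: inc R2 by 4 -> R2=(0,0,4) value=4
Op 2: merge R1<->R0 -> R1=(0,0,0) R0=(0,0,0)
Op 3: inc R1 by 3 -> R1=(0,3,0) value=3
Op 4: merge R1<->R2 -> R1=(0,3,4) R2=(0,3,4)
Op 5: merge R0<->R2 -> R0=(0,3,4) R2=(0,3,4)
Op 6: inc R1 by 1 -> R1=(0,4,4) value=8
Op 7: merge R1<->R2 -> R1=(0,4,4) R2=(0,4,4)
Op 8: inc R2 by 2 -> R2=(0,4,6) value=10
Op 9: merge R2<->R1 -> R2=(0,4,6) R1=(0,4,6)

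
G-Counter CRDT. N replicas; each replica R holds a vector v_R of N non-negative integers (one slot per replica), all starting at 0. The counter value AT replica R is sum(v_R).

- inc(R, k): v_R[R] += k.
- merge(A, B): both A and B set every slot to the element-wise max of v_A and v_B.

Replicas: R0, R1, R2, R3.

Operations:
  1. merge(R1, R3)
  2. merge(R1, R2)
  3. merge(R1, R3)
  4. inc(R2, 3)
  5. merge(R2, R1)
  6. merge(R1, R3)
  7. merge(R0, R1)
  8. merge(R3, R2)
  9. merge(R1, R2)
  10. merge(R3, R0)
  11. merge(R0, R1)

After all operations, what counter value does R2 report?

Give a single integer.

Answer: 3

Derivation:
Op 1: merge R1<->R3 -> R1=(0,0,0,0) R3=(0,0,0,0)
Op 2: merge R1<->R2 -> R1=(0,0,0,0) R2=(0,0,0,0)
Op 3: merge R1<->R3 -> R1=(0,0,0,0) R3=(0,0,0,0)
Op 4: inc R2 by 3 -> R2=(0,0,3,0) value=3
Op 5: merge R2<->R1 -> R2=(0,0,3,0) R1=(0,0,3,0)
Op 6: merge R1<->R3 -> R1=(0,0,3,0) R3=(0,0,3,0)
Op 7: merge R0<->R1 -> R0=(0,0,3,0) R1=(0,0,3,0)
Op 8: merge R3<->R2 -> R3=(0,0,3,0) R2=(0,0,3,0)
Op 9: merge R1<->R2 -> R1=(0,0,3,0) R2=(0,0,3,0)
Op 10: merge R3<->R0 -> R3=(0,0,3,0) R0=(0,0,3,0)
Op 11: merge R0<->R1 -> R0=(0,0,3,0) R1=(0,0,3,0)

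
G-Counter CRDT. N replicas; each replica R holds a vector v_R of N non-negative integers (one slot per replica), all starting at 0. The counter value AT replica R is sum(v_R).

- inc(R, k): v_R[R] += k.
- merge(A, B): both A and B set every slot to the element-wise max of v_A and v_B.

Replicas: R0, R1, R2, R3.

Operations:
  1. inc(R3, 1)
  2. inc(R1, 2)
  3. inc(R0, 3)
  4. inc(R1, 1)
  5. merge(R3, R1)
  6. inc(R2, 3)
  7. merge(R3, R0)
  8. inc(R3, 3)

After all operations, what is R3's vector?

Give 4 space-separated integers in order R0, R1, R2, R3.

Answer: 3 3 0 4

Derivation:
Op 1: inc R3 by 1 -> R3=(0,0,0,1) value=1
Op 2: inc R1 by 2 -> R1=(0,2,0,0) value=2
Op 3: inc R0 by 3 -> R0=(3,0,0,0) value=3
Op 4: inc R1 by 1 -> R1=(0,3,0,0) value=3
Op 5: merge R3<->R1 -> R3=(0,3,0,1) R1=(0,3,0,1)
Op 6: inc R2 by 3 -> R2=(0,0,3,0) value=3
Op 7: merge R3<->R0 -> R3=(3,3,0,1) R0=(3,3,0,1)
Op 8: inc R3 by 3 -> R3=(3,3,0,4) value=10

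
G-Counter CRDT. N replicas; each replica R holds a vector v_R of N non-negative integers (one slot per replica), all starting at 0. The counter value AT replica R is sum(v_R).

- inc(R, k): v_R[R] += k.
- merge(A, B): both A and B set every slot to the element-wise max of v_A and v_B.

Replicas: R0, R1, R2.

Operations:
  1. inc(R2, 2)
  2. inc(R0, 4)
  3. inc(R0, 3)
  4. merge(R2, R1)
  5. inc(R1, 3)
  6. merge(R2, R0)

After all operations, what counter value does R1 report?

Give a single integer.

Op 1: inc R2 by 2 -> R2=(0,0,2) value=2
Op 2: inc R0 by 4 -> R0=(4,0,0) value=4
Op 3: inc R0 by 3 -> R0=(7,0,0) value=7
Op 4: merge R2<->R1 -> R2=(0,0,2) R1=(0,0,2)
Op 5: inc R1 by 3 -> R1=(0,3,2) value=5
Op 6: merge R2<->R0 -> R2=(7,0,2) R0=(7,0,2)

Answer: 5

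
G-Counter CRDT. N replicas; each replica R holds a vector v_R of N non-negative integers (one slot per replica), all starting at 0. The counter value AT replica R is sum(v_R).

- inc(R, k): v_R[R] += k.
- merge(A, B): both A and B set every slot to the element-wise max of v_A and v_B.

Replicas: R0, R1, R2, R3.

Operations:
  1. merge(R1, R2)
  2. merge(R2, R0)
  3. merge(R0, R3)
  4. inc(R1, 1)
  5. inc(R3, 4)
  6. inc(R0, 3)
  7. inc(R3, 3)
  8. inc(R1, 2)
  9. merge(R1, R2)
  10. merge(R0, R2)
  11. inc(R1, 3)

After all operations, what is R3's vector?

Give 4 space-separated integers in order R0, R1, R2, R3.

Answer: 0 0 0 7

Derivation:
Op 1: merge R1<->R2 -> R1=(0,0,0,0) R2=(0,0,0,0)
Op 2: merge R2<->R0 -> R2=(0,0,0,0) R0=(0,0,0,0)
Op 3: merge R0<->R3 -> R0=(0,0,0,0) R3=(0,0,0,0)
Op 4: inc R1 by 1 -> R1=(0,1,0,0) value=1
Op 5: inc R3 by 4 -> R3=(0,0,0,4) value=4
Op 6: inc R0 by 3 -> R0=(3,0,0,0) value=3
Op 7: inc R3 by 3 -> R3=(0,0,0,7) value=7
Op 8: inc R1 by 2 -> R1=(0,3,0,0) value=3
Op 9: merge R1<->R2 -> R1=(0,3,0,0) R2=(0,3,0,0)
Op 10: merge R0<->R2 -> R0=(3,3,0,0) R2=(3,3,0,0)
Op 11: inc R1 by 3 -> R1=(0,6,0,0) value=6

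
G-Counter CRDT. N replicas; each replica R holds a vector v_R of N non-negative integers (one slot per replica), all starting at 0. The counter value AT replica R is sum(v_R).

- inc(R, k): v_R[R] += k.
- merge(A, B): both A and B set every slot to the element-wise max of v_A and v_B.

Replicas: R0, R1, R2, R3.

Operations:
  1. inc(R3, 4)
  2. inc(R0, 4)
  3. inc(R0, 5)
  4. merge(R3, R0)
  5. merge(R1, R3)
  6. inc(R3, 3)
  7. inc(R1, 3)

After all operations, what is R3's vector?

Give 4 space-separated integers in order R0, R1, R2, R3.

Answer: 9 0 0 7

Derivation:
Op 1: inc R3 by 4 -> R3=(0,0,0,4) value=4
Op 2: inc R0 by 4 -> R0=(4,0,0,0) value=4
Op 3: inc R0 by 5 -> R0=(9,0,0,0) value=9
Op 4: merge R3<->R0 -> R3=(9,0,0,4) R0=(9,0,0,4)
Op 5: merge R1<->R3 -> R1=(9,0,0,4) R3=(9,0,0,4)
Op 6: inc R3 by 3 -> R3=(9,0,0,7) value=16
Op 7: inc R1 by 3 -> R1=(9,3,0,4) value=16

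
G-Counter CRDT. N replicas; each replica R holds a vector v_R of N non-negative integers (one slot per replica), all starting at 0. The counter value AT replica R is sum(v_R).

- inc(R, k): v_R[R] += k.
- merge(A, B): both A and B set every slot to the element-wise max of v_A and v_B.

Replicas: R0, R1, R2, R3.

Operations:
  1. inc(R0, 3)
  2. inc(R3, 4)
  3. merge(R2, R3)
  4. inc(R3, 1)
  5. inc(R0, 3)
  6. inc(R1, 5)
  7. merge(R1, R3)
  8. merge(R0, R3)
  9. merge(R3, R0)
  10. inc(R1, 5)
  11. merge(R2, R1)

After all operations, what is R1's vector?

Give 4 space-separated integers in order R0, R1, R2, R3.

Op 1: inc R0 by 3 -> R0=(3,0,0,0) value=3
Op 2: inc R3 by 4 -> R3=(0,0,0,4) value=4
Op 3: merge R2<->R3 -> R2=(0,0,0,4) R3=(0,0,0,4)
Op 4: inc R3 by 1 -> R3=(0,0,0,5) value=5
Op 5: inc R0 by 3 -> R0=(6,0,0,0) value=6
Op 6: inc R1 by 5 -> R1=(0,5,0,0) value=5
Op 7: merge R1<->R3 -> R1=(0,5,0,5) R3=(0,5,0,5)
Op 8: merge R0<->R3 -> R0=(6,5,0,5) R3=(6,5,0,5)
Op 9: merge R3<->R0 -> R3=(6,5,0,5) R0=(6,5,0,5)
Op 10: inc R1 by 5 -> R1=(0,10,0,5) value=15
Op 11: merge R2<->R1 -> R2=(0,10,0,5) R1=(0,10,0,5)

Answer: 0 10 0 5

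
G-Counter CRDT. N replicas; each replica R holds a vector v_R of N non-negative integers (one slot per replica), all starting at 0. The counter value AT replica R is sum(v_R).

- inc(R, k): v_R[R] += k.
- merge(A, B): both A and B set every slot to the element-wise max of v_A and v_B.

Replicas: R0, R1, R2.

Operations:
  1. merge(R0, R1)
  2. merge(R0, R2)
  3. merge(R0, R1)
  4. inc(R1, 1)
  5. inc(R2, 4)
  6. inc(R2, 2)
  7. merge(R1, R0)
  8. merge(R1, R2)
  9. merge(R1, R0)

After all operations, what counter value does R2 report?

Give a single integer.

Op 1: merge R0<->R1 -> R0=(0,0,0) R1=(0,0,0)
Op 2: merge R0<->R2 -> R0=(0,0,0) R2=(0,0,0)
Op 3: merge R0<->R1 -> R0=(0,0,0) R1=(0,0,0)
Op 4: inc R1 by 1 -> R1=(0,1,0) value=1
Op 5: inc R2 by 4 -> R2=(0,0,4) value=4
Op 6: inc R2 by 2 -> R2=(0,0,6) value=6
Op 7: merge R1<->R0 -> R1=(0,1,0) R0=(0,1,0)
Op 8: merge R1<->R2 -> R1=(0,1,6) R2=(0,1,6)
Op 9: merge R1<->R0 -> R1=(0,1,6) R0=(0,1,6)

Answer: 7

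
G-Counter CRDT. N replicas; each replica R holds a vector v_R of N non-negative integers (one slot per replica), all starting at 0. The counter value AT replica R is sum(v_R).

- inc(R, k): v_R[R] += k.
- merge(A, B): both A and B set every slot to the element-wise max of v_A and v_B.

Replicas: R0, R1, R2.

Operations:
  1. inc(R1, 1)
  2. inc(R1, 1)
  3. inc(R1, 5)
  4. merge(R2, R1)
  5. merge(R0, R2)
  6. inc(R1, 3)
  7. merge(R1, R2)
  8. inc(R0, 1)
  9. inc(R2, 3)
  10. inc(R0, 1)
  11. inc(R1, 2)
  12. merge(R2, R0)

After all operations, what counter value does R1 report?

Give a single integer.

Answer: 12

Derivation:
Op 1: inc R1 by 1 -> R1=(0,1,0) value=1
Op 2: inc R1 by 1 -> R1=(0,2,0) value=2
Op 3: inc R1 by 5 -> R1=(0,7,0) value=7
Op 4: merge R2<->R1 -> R2=(0,7,0) R1=(0,7,0)
Op 5: merge R0<->R2 -> R0=(0,7,0) R2=(0,7,0)
Op 6: inc R1 by 3 -> R1=(0,10,0) value=10
Op 7: merge R1<->R2 -> R1=(0,10,0) R2=(0,10,0)
Op 8: inc R0 by 1 -> R0=(1,7,0) value=8
Op 9: inc R2 by 3 -> R2=(0,10,3) value=13
Op 10: inc R0 by 1 -> R0=(2,7,0) value=9
Op 11: inc R1 by 2 -> R1=(0,12,0) value=12
Op 12: merge R2<->R0 -> R2=(2,10,3) R0=(2,10,3)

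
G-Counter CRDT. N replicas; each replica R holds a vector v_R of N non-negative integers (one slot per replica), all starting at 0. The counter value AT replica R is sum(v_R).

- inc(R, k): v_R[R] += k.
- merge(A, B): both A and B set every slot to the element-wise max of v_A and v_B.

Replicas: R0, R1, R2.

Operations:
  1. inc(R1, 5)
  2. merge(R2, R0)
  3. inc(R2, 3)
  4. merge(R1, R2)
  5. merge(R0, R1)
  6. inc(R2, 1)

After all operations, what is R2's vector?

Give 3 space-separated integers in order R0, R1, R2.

Answer: 0 5 4

Derivation:
Op 1: inc R1 by 5 -> R1=(0,5,0) value=5
Op 2: merge R2<->R0 -> R2=(0,0,0) R0=(0,0,0)
Op 3: inc R2 by 3 -> R2=(0,0,3) value=3
Op 4: merge R1<->R2 -> R1=(0,5,3) R2=(0,5,3)
Op 5: merge R0<->R1 -> R0=(0,5,3) R1=(0,5,3)
Op 6: inc R2 by 1 -> R2=(0,5,4) value=9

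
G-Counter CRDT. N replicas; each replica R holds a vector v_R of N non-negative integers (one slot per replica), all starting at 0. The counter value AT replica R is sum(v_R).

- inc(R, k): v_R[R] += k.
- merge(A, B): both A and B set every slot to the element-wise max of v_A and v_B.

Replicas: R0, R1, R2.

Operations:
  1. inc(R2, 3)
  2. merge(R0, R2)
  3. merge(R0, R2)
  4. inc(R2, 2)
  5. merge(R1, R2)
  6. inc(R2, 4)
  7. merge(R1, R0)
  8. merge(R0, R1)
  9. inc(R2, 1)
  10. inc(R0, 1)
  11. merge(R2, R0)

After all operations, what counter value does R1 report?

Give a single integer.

Op 1: inc R2 by 3 -> R2=(0,0,3) value=3
Op 2: merge R0<->R2 -> R0=(0,0,3) R2=(0,0,3)
Op 3: merge R0<->R2 -> R0=(0,0,3) R2=(0,0,3)
Op 4: inc R2 by 2 -> R2=(0,0,5) value=5
Op 5: merge R1<->R2 -> R1=(0,0,5) R2=(0,0,5)
Op 6: inc R2 by 4 -> R2=(0,0,9) value=9
Op 7: merge R1<->R0 -> R1=(0,0,5) R0=(0,0,5)
Op 8: merge R0<->R1 -> R0=(0,0,5) R1=(0,0,5)
Op 9: inc R2 by 1 -> R2=(0,0,10) value=10
Op 10: inc R0 by 1 -> R0=(1,0,5) value=6
Op 11: merge R2<->R0 -> R2=(1,0,10) R0=(1,0,10)

Answer: 5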